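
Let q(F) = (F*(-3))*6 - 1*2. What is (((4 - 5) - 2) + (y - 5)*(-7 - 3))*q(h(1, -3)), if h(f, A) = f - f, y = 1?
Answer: -74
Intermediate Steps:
h(f, A) = 0
q(F) = -2 - 18*F (q(F) = -3*F*6 - 2 = -18*F - 2 = -2 - 18*F)
(((4 - 5) - 2) + (y - 5)*(-7 - 3))*q(h(1, -3)) = (((4 - 5) - 2) + (1 - 5)*(-7 - 3))*(-2 - 18*0) = ((-1 - 2) - 4*(-10))*(-2 + 0) = (-3 + 40)*(-2) = 37*(-2) = -74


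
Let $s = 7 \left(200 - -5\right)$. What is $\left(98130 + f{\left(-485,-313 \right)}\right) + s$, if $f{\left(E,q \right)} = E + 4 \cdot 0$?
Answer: $99080$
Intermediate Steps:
$f{\left(E,q \right)} = E$ ($f{\left(E,q \right)} = E + 0 = E$)
$s = 1435$ ($s = 7 \left(200 + \left(-131 + 136\right)\right) = 7 \left(200 + 5\right) = 7 \cdot 205 = 1435$)
$\left(98130 + f{\left(-485,-313 \right)}\right) + s = \left(98130 - 485\right) + 1435 = 97645 + 1435 = 99080$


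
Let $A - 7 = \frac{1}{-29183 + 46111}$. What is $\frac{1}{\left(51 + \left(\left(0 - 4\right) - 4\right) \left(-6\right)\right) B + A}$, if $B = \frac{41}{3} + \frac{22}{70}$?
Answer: $\frac{592480}{824207427} \approx 0.00071885$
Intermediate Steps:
$A = \frac{118497}{16928}$ ($A = 7 + \frac{1}{-29183 + 46111} = 7 + \frac{1}{16928} = \frac{118497}{16928} \approx 7.0001$)
$B = \frac{1468}{105}$ ($B = 41 \cdot \frac{1}{3} + 22 \cdot \frac{1}{70} = \frac{41}{3} + \frac{11}{35} = \frac{1468}{105} \approx 13.981$)
$\frac{1}{\left(51 + \left(\left(0 - 4\right) - 4\right) \left(-6\right)\right) B + A} = \frac{1}{\left(51 + \left(\left(0 - 4\right) - 4\right) \left(-6\right)\right) \frac{1468}{105} + \frac{118497}{16928}} = \frac{1}{\left(51 + \left(-4 - 4\right) \left(-6\right)\right) \frac{1468}{105} + \frac{118497}{16928}} = \frac{1}{\left(51 - -48\right) \frac{1468}{105} + \frac{118497}{16928}} = \frac{1}{\left(51 + 48\right) \frac{1468}{105} + \frac{118497}{16928}} = \frac{1}{99 \cdot \frac{1468}{105} + \frac{118497}{16928}} = \frac{1}{\frac{48444}{35} + \frac{118497}{16928}} = \frac{1}{\frac{824207427}{592480}} = \frac{592480}{824207427}$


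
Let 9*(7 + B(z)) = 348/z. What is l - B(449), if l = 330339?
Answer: 444975946/1347 ≈ 3.3035e+5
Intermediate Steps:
B(z) = -7 + 116/(3*z) (B(z) = -7 + (348/z)/9 = -7 + 116/(3*z))
l - B(449) = 330339 - (-7 + (116/3)/449) = 330339 - (-7 + (116/3)*(1/449)) = 330339 - (-7 + 116/1347) = 330339 - 1*(-9313/1347) = 330339 + 9313/1347 = 444975946/1347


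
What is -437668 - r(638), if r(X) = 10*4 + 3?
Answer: -437711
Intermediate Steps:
r(X) = 43 (r(X) = 40 + 3 = 43)
-437668 - r(638) = -437668 - 1*43 = -437668 - 43 = -437711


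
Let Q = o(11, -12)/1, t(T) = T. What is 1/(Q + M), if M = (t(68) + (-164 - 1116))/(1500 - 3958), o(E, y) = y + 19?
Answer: 1229/9209 ≈ 0.13346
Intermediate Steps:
o(E, y) = 19 + y
Q = 7 (Q = (19 - 12)/1 = 7*1 = 7)
M = 606/1229 (M = (68 + (-164 - 1116))/(1500 - 3958) = (68 - 1280)/(-2458) = -1212*(-1/2458) = 606/1229 ≈ 0.49308)
1/(Q + M) = 1/(7 + 606/1229) = 1/(9209/1229) = 1229/9209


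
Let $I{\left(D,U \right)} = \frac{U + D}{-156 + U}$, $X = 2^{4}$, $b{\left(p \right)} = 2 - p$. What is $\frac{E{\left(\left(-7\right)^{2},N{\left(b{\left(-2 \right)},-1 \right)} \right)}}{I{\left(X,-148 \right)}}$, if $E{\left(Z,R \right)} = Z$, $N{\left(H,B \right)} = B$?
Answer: $\frac{3724}{33} \approx 112.85$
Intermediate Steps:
$X = 16$
$I{\left(D,U \right)} = \frac{D + U}{-156 + U}$
$\frac{E{\left(\left(-7\right)^{2},N{\left(b{\left(-2 \right)},-1 \right)} \right)}}{I{\left(X,-148 \right)}} = \frac{\left(-7\right)^{2}}{\frac{1}{-156 - 148} \left(16 - 148\right)} = \frac{49}{\frac{1}{-304} \left(-132\right)} = \frac{49}{\left(- \frac{1}{304}\right) \left(-132\right)} = \frac{49}{\frac{33}{76}} = 49 \cdot \frac{76}{33} = \frac{3724}{33}$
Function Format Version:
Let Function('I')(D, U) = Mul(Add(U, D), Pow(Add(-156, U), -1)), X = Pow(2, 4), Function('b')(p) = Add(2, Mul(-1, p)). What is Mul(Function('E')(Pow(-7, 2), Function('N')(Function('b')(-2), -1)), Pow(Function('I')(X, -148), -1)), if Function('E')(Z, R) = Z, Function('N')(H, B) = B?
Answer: Rational(3724, 33) ≈ 112.85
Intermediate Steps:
X = 16
Function('I')(D, U) = Mul(Pow(Add(-156, U), -1), Add(D, U)) (Function('I')(D, U) = Mul(Add(D, U), Pow(Add(-156, U), -1)) = Mul(Pow(Add(-156, U), -1), Add(D, U)))
Mul(Function('E')(Pow(-7, 2), Function('N')(Function('b')(-2), -1)), Pow(Function('I')(X, -148), -1)) = Mul(Pow(-7, 2), Pow(Mul(Pow(Add(-156, -148), -1), Add(16, -148)), -1)) = Mul(49, Pow(Mul(Pow(-304, -1), -132), -1)) = Mul(49, Pow(Mul(Rational(-1, 304), -132), -1)) = Mul(49, Pow(Rational(33, 76), -1)) = Mul(49, Rational(76, 33)) = Rational(3724, 33)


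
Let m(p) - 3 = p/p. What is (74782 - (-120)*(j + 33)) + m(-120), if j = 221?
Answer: 105266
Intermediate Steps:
m(p) = 4 (m(p) = 3 + p/p = 3 + 1 = 4)
(74782 - (-120)*(j + 33)) + m(-120) = (74782 - (-120)*(221 + 33)) + 4 = (74782 - (-120)*254) + 4 = (74782 - 1*(-30480)) + 4 = (74782 + 30480) + 4 = 105262 + 4 = 105266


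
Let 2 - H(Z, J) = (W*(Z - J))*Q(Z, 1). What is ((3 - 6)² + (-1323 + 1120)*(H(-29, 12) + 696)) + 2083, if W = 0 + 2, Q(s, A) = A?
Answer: -156248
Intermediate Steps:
W = 2
H(Z, J) = 2 - 2*Z + 2*J (H(Z, J) = 2 - 2*(Z - J) = 2 - (-2*J + 2*Z) = 2 + (-2*Z + 2*J) = 2 - 2*Z + 2*J)
((3 - 6)² + (-1323 + 1120)*(H(-29, 12) + 696)) + 2083 = ((3 - 6)² + (-1323 + 1120)*((2 - 2*(-29) + 2*12) + 696)) + 2083 = ((-3)² - 203*((2 + 58 + 24) + 696)) + 2083 = (9 - 203*(84 + 696)) + 2083 = (9 - 203*780) + 2083 = (9 - 158340) + 2083 = -158331 + 2083 = -156248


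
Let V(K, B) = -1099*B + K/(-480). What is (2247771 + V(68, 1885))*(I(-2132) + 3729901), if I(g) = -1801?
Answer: 1313453310905/2 ≈ 6.5673e+11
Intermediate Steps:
V(K, B) = -1099*B - K/480 (V(K, B) = -1099*B + K*(-1/480) = -1099*B - K/480)
(2247771 + V(68, 1885))*(I(-2132) + 3729901) = (2247771 + (-1099*1885 - 1/480*68))*(-1801 + 3729901) = (2247771 + (-2071615 - 17/120))*3728100 = (2247771 - 248593817/120)*3728100 = (21138703/120)*3728100 = 1313453310905/2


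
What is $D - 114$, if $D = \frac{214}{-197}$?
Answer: $- \frac{22672}{197} \approx -115.09$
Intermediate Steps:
$D = - \frac{214}{197}$ ($D = 214 \left(- \frac{1}{197}\right) = - \frac{214}{197} \approx -1.0863$)
$D - 114 = - \frac{214}{197} - 114 = - \frac{22672}{197}$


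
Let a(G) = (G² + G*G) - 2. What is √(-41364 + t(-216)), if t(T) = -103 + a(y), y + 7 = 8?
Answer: I*√41467 ≈ 203.63*I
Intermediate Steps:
y = 1 (y = -7 + 8 = 1)
a(G) = -2 + 2*G² (a(G) = (G² + G²) - 2 = 2*G² - 2 = -2 + 2*G²)
t(T) = -103 (t(T) = -103 + (-2 + 2*1²) = -103 + (-2 + 2*1) = -103 + (-2 + 2) = -103 + 0 = -103)
√(-41364 + t(-216)) = √(-41364 - 103) = √(-41467) = I*√41467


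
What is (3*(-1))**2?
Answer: 9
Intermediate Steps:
(3*(-1))**2 = (-3)**2 = 9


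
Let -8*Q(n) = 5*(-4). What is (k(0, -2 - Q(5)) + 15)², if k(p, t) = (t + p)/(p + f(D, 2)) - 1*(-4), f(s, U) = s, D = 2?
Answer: 4489/16 ≈ 280.56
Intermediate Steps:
Q(n) = 5/2 (Q(n) = -5*(-4)/8 = -⅛*(-20) = 5/2)
k(p, t) = 4 + (p + t)/(2 + p) (k(p, t) = (t + p)/(p + 2) - 1*(-4) = (p + t)/(2 + p) + 4 = 4 + (p + t)/(2 + p))
(k(0, -2 - Q(5)) + 15)² = ((8 + (-2 - 1*5/2) + 5*0)/(2 + 0) + 15)² = ((8 + (-2 - 5/2) + 0)/2 + 15)² = ((8 - 9/2 + 0)/2 + 15)² = ((½)*(7/2) + 15)² = (7/4 + 15)² = (67/4)² = 4489/16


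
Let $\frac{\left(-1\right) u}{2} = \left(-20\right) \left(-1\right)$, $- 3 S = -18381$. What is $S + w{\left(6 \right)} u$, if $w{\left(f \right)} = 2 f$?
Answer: $5647$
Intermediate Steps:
$S = 6127$ ($S = \left(- \frac{1}{3}\right) \left(-18381\right) = 6127$)
$u = -40$ ($u = - 2 \left(\left(-20\right) \left(-1\right)\right) = \left(-2\right) 20 = -40$)
$S + w{\left(6 \right)} u = 6127 + 2 \cdot 6 \left(-40\right) = 6127 + 12 \left(-40\right) = 6127 - 480 = 5647$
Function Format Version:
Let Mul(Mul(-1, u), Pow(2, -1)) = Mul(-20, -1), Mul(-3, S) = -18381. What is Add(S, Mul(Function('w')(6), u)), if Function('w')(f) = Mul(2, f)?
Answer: 5647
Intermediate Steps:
S = 6127 (S = Mul(Rational(-1, 3), -18381) = 6127)
u = -40 (u = Mul(-2, Mul(-20, -1)) = Mul(-2, 20) = -40)
Add(S, Mul(Function('w')(6), u)) = Add(6127, Mul(Mul(2, 6), -40)) = Add(6127, Mul(12, -40)) = Add(6127, -480) = 5647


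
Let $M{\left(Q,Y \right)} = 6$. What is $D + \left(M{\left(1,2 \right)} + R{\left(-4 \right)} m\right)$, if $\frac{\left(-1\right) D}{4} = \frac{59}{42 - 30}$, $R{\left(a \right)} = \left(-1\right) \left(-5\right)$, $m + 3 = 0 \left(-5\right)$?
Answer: $- \frac{86}{3} \approx -28.667$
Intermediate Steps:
$m = -3$ ($m = -3 + 0 \left(-5\right) = -3 + 0 = -3$)
$R{\left(a \right)} = 5$
$D = - \frac{59}{3}$ ($D = - 4 \frac{59}{42 - 30} = - 4 \cdot \frac{59}{12} = - 4 \cdot 59 \cdot \frac{1}{12} = \left(-4\right) \frac{59}{12} = - \frac{59}{3} \approx -19.667$)
$D + \left(M{\left(1,2 \right)} + R{\left(-4 \right)} m\right) = - \frac{59}{3} + \left(6 + 5 \left(-3\right)\right) = - \frac{59}{3} + \left(6 - 15\right) = - \frac{59}{3} - 9 = - \frac{86}{3}$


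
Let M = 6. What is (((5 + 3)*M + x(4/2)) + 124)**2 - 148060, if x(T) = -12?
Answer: -122460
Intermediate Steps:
(((5 + 3)*M + x(4/2)) + 124)**2 - 148060 = (((5 + 3)*6 - 12) + 124)**2 - 148060 = ((8*6 - 12) + 124)**2 - 148060 = ((48 - 12) + 124)**2 - 148060 = (36 + 124)**2 - 148060 = 160**2 - 148060 = 25600 - 148060 = -122460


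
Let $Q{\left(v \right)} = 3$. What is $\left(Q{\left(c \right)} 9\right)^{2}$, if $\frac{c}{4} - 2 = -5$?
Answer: $729$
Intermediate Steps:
$c = -12$ ($c = 8 + 4 \left(-5\right) = 8 - 20 = -12$)
$\left(Q{\left(c \right)} 9\right)^{2} = \left(3 \cdot 9\right)^{2} = 27^{2} = 729$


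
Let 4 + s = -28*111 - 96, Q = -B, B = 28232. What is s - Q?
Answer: 25024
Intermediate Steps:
Q = -28232 (Q = -1*28232 = -28232)
s = -3208 (s = -4 + (-28*111 - 96) = -4 + (-3108 - 96) = -4 - 3204 = -3208)
s - Q = -3208 - 1*(-28232) = -3208 + 28232 = 25024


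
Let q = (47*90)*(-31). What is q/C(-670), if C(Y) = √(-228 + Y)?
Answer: 65565*I*√898/449 ≈ 4375.9*I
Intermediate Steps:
q = -131130 (q = 4230*(-31) = -131130)
q/C(-670) = -131130/√(-228 - 670) = -131130*(-I*√898/898) = -(-65565)*I*√898/449 = 65565*I*√898/449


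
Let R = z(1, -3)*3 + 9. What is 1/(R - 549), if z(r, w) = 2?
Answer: -1/534 ≈ -0.0018727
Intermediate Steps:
R = 15 (R = 2*3 + 9 = 6 + 9 = 15)
1/(R - 549) = 1/(15 - 549) = 1/(-534) = -1/534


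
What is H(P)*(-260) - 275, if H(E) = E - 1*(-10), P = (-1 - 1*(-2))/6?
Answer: -8755/3 ≈ -2918.3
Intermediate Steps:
P = ⅙ (P = (-1 + 2)*(⅙) = 1*(⅙) = ⅙ ≈ 0.16667)
H(E) = 10 + E (H(E) = E + 10 = 10 + E)
H(P)*(-260) - 275 = (10 + ⅙)*(-260) - 275 = (61/6)*(-260) - 275 = -7930/3 - 275 = -8755/3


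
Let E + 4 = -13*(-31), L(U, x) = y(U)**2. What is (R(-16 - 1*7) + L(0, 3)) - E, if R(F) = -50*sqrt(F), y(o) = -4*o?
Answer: -399 - 50*I*sqrt(23) ≈ -399.0 - 239.79*I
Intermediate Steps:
L(U, x) = 16*U**2 (L(U, x) = (-4*U)**2 = 16*U**2)
E = 399 (E = -4 - 13*(-31) = -4 + 403 = 399)
(R(-16 - 1*7) + L(0, 3)) - E = (-50*sqrt(-16 - 1*7) + 16*0**2) - 1*399 = (-50*sqrt(-16 - 7) + 16*0) - 399 = (-50*I*sqrt(23) + 0) - 399 = -50*I*sqrt(23) - 399 = -399 - 50*I*sqrt(23)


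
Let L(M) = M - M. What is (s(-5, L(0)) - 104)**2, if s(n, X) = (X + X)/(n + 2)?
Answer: 10816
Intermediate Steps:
L(M) = 0
s(n, X) = 2*X/(2 + n) (s(n, X) = (2*X)/(2 + n) = 2*X/(2 + n))
(s(-5, L(0)) - 104)**2 = (2*0/(2 - 5) - 104)**2 = (2*0/(-3) - 104)**2 = (2*0*(-1/3) - 104)**2 = (0 - 104)**2 = (-104)**2 = 10816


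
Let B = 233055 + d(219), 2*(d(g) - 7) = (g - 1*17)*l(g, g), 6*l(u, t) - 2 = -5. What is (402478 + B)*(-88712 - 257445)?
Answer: -439958277703/2 ≈ -2.1998e+11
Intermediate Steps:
l(u, t) = -½ (l(u, t) = ⅓ + (⅙)*(-5) = ⅓ - ⅚ = -½)
d(g) = 45/4 - g/4 (d(g) = 7 + ((g - 1*17)*(-½))/2 = 7 + ((g - 17)*(-½))/2 = 7 + ((-17 + g)*(-½))/2 = 7 + (17/2 - g/2)/2 = 7 + (17/4 - g/4) = 45/4 - g/4)
B = 466023/2 (B = 233055 + (45/4 - ¼*219) = 233055 + (45/4 - 219/4) = 233055 - 87/2 = 466023/2 ≈ 2.3301e+5)
(402478 + B)*(-88712 - 257445) = (402478 + 466023/2)*(-88712 - 257445) = (1270979/2)*(-346157) = -439958277703/2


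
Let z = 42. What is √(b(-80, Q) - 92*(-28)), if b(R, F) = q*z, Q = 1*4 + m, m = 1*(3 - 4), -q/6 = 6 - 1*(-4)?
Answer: 2*√14 ≈ 7.4833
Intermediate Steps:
q = -60 (q = -6*(6 - 1*(-4)) = -6*(6 + 4) = -6*10 = -60)
m = -1 (m = 1*(-1) = -1)
Q = 3 (Q = 1*4 - 1 = 4 - 1 = 3)
b(R, F) = -2520 (b(R, F) = -60*42 = -2520)
√(b(-80, Q) - 92*(-28)) = √(-2520 - 92*(-28)) = √(-2520 + 2576) = √56 = 2*√14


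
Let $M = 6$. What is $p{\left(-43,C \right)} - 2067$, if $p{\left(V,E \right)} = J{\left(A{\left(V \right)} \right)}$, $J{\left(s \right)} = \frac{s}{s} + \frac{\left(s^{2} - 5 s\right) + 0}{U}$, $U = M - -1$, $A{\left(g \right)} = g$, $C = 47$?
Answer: $- \frac{12398}{7} \approx -1771.1$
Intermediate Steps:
$U = 7$ ($U = 6 - -1 = 6 + 1 = 7$)
$J{\left(s \right)} = 1 - \frac{5 s}{7} + \frac{s^{2}}{7}$ ($J{\left(s \right)} = \frac{s}{s} + \frac{\left(s^{2} - 5 s\right) + 0}{7} = 1 + \left(s^{2} - 5 s\right) \frac{1}{7} = 1 + \left(- \frac{5 s}{7} + \frac{s^{2}}{7}\right) = 1 - \frac{5 s}{7} + \frac{s^{2}}{7}$)
$p{\left(V,E \right)} = 1 - \frac{5 V}{7} + \frac{V^{2}}{7}$
$p{\left(-43,C \right)} - 2067 = \left(1 - - \frac{215}{7} + \frac{\left(-43\right)^{2}}{7}\right) - 2067 = \left(1 + \frac{215}{7} + \frac{1}{7} \cdot 1849\right) - 2067 = \left(1 + \frac{215}{7} + \frac{1849}{7}\right) - 2067 = \frac{2071}{7} - 2067 = - \frac{12398}{7}$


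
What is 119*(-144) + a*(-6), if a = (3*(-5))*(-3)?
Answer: -17406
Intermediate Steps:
a = 45 (a = -15*(-3) = 45)
119*(-144) + a*(-6) = 119*(-144) + 45*(-6) = -17136 - 270 = -17406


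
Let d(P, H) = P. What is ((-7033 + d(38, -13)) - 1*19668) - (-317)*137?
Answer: 16766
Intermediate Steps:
((-7033 + d(38, -13)) - 1*19668) - (-317)*137 = ((-7033 + 38) - 1*19668) - (-317)*137 = (-6995 - 19668) - 1*(-43429) = -26663 + 43429 = 16766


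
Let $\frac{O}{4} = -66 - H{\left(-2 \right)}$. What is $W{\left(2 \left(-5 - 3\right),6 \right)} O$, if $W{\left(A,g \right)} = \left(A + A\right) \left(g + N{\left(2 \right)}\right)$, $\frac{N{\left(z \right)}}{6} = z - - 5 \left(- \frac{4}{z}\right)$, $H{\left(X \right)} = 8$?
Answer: $-397824$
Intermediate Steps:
$N{\left(z \right)} = - \frac{120}{z} + 6 z$ ($N{\left(z \right)} = 6 \left(z - - 5 \left(- \frac{4}{z}\right)\right) = 6 \left(z - \frac{20}{z}\right) = - \frac{120}{z} + 6 z$)
$W{\left(A,g \right)} = 2 A \left(-48 + g\right)$ ($W{\left(A,g \right)} = \left(A + A\right) \left(g + \left(- \frac{120}{2} + 6 \cdot 2\right)\right) = 2 A \left(g + \left(\left(-120\right) \frac{1}{2} + 12\right)\right) = 2 A \left(g + \left(-60 + 12\right)\right) = 2 A \left(g - 48\right) = 2 A \left(-48 + g\right)$)
$O = -296$ ($O = 4 \left(-66 - 8\right) = 4 \left(-74\right) = -296$)
$W{\left(2 \left(-5 - 3\right),6 \right)} O = 2 \cdot 2 \left(-5 - 3\right) \left(-48 + 6\right) \left(-296\right) = 2 \cdot 2 \left(-8\right) \left(-42\right) \left(-296\right) = 2 \left(-16\right) \left(-42\right) \left(-296\right) = 1344 \left(-296\right) = -397824$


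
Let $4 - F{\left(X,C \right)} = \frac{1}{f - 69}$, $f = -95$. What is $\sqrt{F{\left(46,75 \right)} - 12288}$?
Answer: $\frac{5 i \sqrt{3303903}}{82} \approx 110.83 i$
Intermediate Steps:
$F{\left(X,C \right)} = \frac{657}{164}$ ($F{\left(X,C \right)} = 4 - \frac{1}{-95 - 69} = 4 - \frac{1}{-164} = 4 - - \frac{1}{164} = 4 + \frac{1}{164} = \frac{657}{164}$)
$\sqrt{F{\left(46,75 \right)} - 12288} = \sqrt{\frac{657}{164} - 12288} = \sqrt{- \frac{2014575}{164}} = \frac{5 i \sqrt{3303903}}{82}$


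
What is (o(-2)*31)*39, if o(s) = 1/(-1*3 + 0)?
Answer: -403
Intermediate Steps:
o(s) = -⅓ (o(s) = 1/(-3 + 0) = 1/(-3) = -⅓)
(o(-2)*31)*39 = -⅓*31*39 = -31/3*39 = -403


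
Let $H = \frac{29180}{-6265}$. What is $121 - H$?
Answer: $\frac{157449}{1253} \approx 125.66$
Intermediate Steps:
$H = - \frac{5836}{1253}$ ($H = 29180 \left(- \frac{1}{6265}\right) = - \frac{5836}{1253} \approx -4.6576$)
$121 - H = 121 - - \frac{5836}{1253} = 121 + \frac{5836}{1253} = \frac{157449}{1253}$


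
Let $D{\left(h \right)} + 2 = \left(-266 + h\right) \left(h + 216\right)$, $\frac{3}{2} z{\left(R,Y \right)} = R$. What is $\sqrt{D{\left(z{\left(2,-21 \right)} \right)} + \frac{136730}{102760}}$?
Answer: $\frac{i \sqrt{13666627339631}}{15414} \approx 239.84 i$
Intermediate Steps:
$z{\left(R,Y \right)} = \frac{2 R}{3}$
$D{\left(h \right)} = -2 + \left(-266 + h\right) \left(216 + h\right)$ ($D{\left(h \right)} = -2 + \left(-266 + h\right) \left(h + 216\right) = -2 + \left(-266 + h\right) \left(216 + h\right)$)
$\sqrt{D{\left(z{\left(2,-21 \right)} \right)} + \frac{136730}{102760}} = \sqrt{\left(-57458 + \left(\frac{2}{3} \cdot 2\right)^{2} - 50 \cdot \frac{2}{3} \cdot 2\right) + \frac{136730}{102760}} = \sqrt{\left(-57458 + \left(\frac{4}{3}\right)^{2} - \frac{200}{3}\right) + 136730 \cdot \frac{1}{102760}} = \sqrt{\left(-57458 + \frac{16}{9} - \frac{200}{3}\right) + \frac{13673}{10276}} = \sqrt{- \frac{517706}{9} + \frac{13673}{10276}} = \sqrt{- \frac{5319823799}{92484}} = \frac{i \sqrt{13666627339631}}{15414}$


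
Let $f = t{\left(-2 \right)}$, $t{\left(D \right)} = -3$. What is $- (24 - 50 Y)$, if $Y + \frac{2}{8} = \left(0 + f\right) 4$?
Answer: $- \frac{1273}{2} \approx -636.5$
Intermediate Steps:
$f = -3$
$Y = - \frac{49}{4}$ ($Y = - \frac{1}{4} + \left(0 - 3\right) 4 = - \frac{1}{4} - 12 = - \frac{49}{4} \approx -12.25$)
$- (24 - 50 Y) = - (24 - - \frac{1225}{2}) = - (24 + \frac{1225}{2}) = \left(-1\right) \frac{1273}{2} = - \frac{1273}{2}$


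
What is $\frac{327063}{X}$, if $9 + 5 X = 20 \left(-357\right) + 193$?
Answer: $- \frac{1635315}{6956} \approx -235.09$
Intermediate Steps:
$X = - \frac{6956}{5}$ ($X = - \frac{9}{5} + \frac{20 \left(-357\right) + 193}{5} = - \frac{9}{5} + \frac{-7140 + 193}{5} = - \frac{9}{5} + \frac{1}{5} \left(-6947\right) = - \frac{9}{5} - \frac{6947}{5} = - \frac{6956}{5} \approx -1391.2$)
$\frac{327063}{X} = \frac{327063}{- \frac{6956}{5}} = 327063 \left(- \frac{5}{6956}\right) = - \frac{1635315}{6956}$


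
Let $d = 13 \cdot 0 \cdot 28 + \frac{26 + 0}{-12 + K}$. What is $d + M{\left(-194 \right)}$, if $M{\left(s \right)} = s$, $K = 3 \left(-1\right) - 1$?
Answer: $- \frac{1565}{8} \approx -195.63$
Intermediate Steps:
$K = -4$ ($K = -3 - 1 = -4$)
$d = - \frac{13}{8}$ ($d = 13 \cdot 0 \cdot 28 + \frac{26 + 0}{-12 - 4} = 0 \cdot 28 + \frac{26}{-16} = 0 + 26 \left(- \frac{1}{16}\right) = 0 - \frac{13}{8} = - \frac{13}{8} \approx -1.625$)
$d + M{\left(-194 \right)} = - \frac{13}{8} - 194 = - \frac{1565}{8}$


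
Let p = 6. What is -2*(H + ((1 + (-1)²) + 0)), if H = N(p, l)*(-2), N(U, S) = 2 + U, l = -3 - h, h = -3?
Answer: 28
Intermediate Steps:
l = 0 (l = -3 - 1*(-3) = -3 + 3 = 0)
H = -16 (H = (2 + 6)*(-2) = 8*(-2) = -16)
-2*(H + ((1 + (-1)²) + 0)) = -2*(-16 + ((1 + (-1)²) + 0)) = -2*(-16 + ((1 + 1) + 0)) = -2*(-16 + (2 + 0)) = -2*(-16 + 2) = -2*(-14) = 28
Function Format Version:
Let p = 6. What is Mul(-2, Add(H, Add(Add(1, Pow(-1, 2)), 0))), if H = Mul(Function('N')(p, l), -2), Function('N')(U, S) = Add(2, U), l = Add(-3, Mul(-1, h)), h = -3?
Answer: 28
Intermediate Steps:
l = 0 (l = Add(-3, Mul(-1, -3)) = Add(-3, 3) = 0)
H = -16 (H = Mul(Add(2, 6), -2) = Mul(8, -2) = -16)
Mul(-2, Add(H, Add(Add(1, Pow(-1, 2)), 0))) = Mul(-2, Add(-16, Add(Add(1, Pow(-1, 2)), 0))) = Mul(-2, Add(-16, Add(Add(1, 1), 0))) = Mul(-2, Add(-16, Add(2, 0))) = Mul(-2, Add(-16, 2)) = Mul(-2, -14) = 28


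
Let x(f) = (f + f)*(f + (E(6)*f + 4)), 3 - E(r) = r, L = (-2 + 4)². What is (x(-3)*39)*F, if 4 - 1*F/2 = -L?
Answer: -37440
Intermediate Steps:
L = 4 (L = 2² = 4)
E(r) = 3 - r
x(f) = 2*f*(4 - 2*f) (x(f) = (f + f)*(f + ((3 - 1*6)*f + 4)) = (2*f)*(f + ((3 - 6)*f + 4)) = (2*f)*(f + (-3*f + 4)) = (2*f)*(f + (4 - 3*f)) = (2*f)*(4 - 2*f) = 2*f*(4 - 2*f))
F = 16 (F = 8 - (-2)*4 = 8 - 2*(-4) = 8 + 8 = 16)
(x(-3)*39)*F = ((4*(-3)*(2 - 1*(-3)))*39)*16 = ((4*(-3)*(2 + 3))*39)*16 = ((4*(-3)*5)*39)*16 = -60*39*16 = -2340*16 = -37440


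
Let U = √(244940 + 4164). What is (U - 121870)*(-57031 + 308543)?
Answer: -30651767440 + 1006048*√15569 ≈ -3.0526e+10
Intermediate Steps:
U = 4*√15569 (U = √249104 = 4*√15569 ≈ 499.10)
(U - 121870)*(-57031 + 308543) = (4*√15569 - 121870)*(-57031 + 308543) = (-121870 + 4*√15569)*251512 = -30651767440 + 1006048*√15569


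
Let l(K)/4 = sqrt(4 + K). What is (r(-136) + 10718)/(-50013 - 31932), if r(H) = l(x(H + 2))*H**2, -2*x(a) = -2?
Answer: -10718/81945 - 73984*sqrt(5)/81945 ≈ -2.1496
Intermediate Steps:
x(a) = 1 (x(a) = -1/2*(-2) = 1)
l(K) = 4*sqrt(4 + K)
r(H) = 4*sqrt(5)*H**2 (r(H) = (4*sqrt(4 + 1))*H**2 = (4*sqrt(5))*H**2 = 4*sqrt(5)*H**2)
(r(-136) + 10718)/(-50013 - 31932) = (4*sqrt(5)*(-136)**2 + 10718)/(-50013 - 31932) = (4*sqrt(5)*18496 + 10718)/(-81945) = (73984*sqrt(5) + 10718)*(-1/81945) = (10718 + 73984*sqrt(5))*(-1/81945) = -10718/81945 - 73984*sqrt(5)/81945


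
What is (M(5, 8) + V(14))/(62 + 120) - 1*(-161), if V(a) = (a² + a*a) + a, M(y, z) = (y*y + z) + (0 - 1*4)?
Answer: 29737/182 ≈ 163.39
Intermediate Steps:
M(y, z) = -4 + z + y² (M(y, z) = (y² + z) + (0 - 4) = (z + y²) - 4 = -4 + z + y²)
V(a) = a + 2*a² (V(a) = (a² + a²) + a = 2*a² + a = a + 2*a²)
(M(5, 8) + V(14))/(62 + 120) - 1*(-161) = ((-4 + 8 + 5²) + 14*(1 + 2*14))/(62 + 120) - 1*(-161) = ((-4 + 8 + 25) + 14*(1 + 28))/182 + 161 = (29 + 14*29)*(1/182) + 161 = (29 + 406)*(1/182) + 161 = 435*(1/182) + 161 = 435/182 + 161 = 29737/182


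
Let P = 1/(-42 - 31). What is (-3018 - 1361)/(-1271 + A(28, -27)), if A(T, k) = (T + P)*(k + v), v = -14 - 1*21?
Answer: 319667/219449 ≈ 1.4567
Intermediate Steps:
v = -35 (v = -14 - 21 = -35)
P = -1/73 (P = 1/(-73) = -1/73 ≈ -0.013699)
A(T, k) = (-35 + k)*(-1/73 + T) (A(T, k) = (T - 1/73)*(k - 35) = (-1/73 + T)*(-35 + k) = (-35 + k)*(-1/73 + T))
(-3018 - 1361)/(-1271 + A(28, -27)) = (-3018 - 1361)/(-1271 + (35/73 - 35*28 - 1/73*(-27) + 28*(-27))) = -4379/(-1271 + (35/73 - 980 + 27/73 - 756)) = -4379/(-1271 - 126666/73) = -4379/(-219449/73) = -4379*(-73/219449) = 319667/219449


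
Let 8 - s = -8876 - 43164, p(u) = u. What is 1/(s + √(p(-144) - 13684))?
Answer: 13012/677252033 - I*√3457/1354504066 ≈ 1.9213e-5 - 4.3408e-8*I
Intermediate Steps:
s = 52048 (s = 8 - (-8876 - 43164) = 8 - 1*(-52040) = 8 + 52040 = 52048)
1/(s + √(p(-144) - 13684)) = 1/(52048 + √(-144 - 13684)) = 1/(52048 + √(-13828)) = 1/(52048 + 2*I*√3457)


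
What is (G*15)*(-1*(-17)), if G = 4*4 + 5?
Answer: 5355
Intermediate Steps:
G = 21 (G = 16 + 5 = 21)
(G*15)*(-1*(-17)) = (21*15)*(-1*(-17)) = 315*17 = 5355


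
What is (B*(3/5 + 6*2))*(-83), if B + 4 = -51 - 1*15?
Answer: 73206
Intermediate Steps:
B = -70 (B = -4 + (-51 - 1*15) = -4 + (-51 - 15) = -4 - 66 = -70)
(B*(3/5 + 6*2))*(-83) = -70*(3/5 + 6*2)*(-83) = -70*(3*(⅕) + 12)*(-83) = -70*(⅗ + 12)*(-83) = -70*63/5*(-83) = -882*(-83) = 73206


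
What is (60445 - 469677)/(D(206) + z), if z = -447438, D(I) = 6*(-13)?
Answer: 102308/111879 ≈ 0.91445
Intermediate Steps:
D(I) = -78
(60445 - 469677)/(D(206) + z) = (60445 - 469677)/(-78 - 447438) = -409232/(-447516) = -409232*(-1/447516) = 102308/111879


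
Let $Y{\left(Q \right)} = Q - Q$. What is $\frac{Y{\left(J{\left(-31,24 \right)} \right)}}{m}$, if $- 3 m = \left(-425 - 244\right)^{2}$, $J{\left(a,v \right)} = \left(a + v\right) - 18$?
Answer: $0$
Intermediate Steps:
$J{\left(a,v \right)} = -18 + a + v$
$Y{\left(Q \right)} = 0$
$m = -149187$ ($m = - \frac{\left(-425 - 244\right)^{2}}{3} = - \frac{\left(-669\right)^{2}}{3} = \left(- \frac{1}{3}\right) 447561 = -149187$)
$\frac{Y{\left(J{\left(-31,24 \right)} \right)}}{m} = \frac{0}{-149187} = 0 \left(- \frac{1}{149187}\right) = 0$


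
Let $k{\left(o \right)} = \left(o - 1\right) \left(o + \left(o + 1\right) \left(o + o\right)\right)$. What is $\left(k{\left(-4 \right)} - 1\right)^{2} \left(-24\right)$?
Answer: $-244824$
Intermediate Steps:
$k{\left(o \right)} = \left(-1 + o\right) \left(o + 2 o \left(1 + o\right)\right)$ ($k{\left(o \right)} = \left(-1 + o\right) \left(o + \left(1 + o\right) 2 o\right) = \left(-1 + o\right) \left(o + 2 o \left(1 + o\right)\right)$)
$\left(k{\left(-4 \right)} - 1\right)^{2} \left(-24\right) = \left(- 4 \left(-3 - 4 + 2 \left(-4\right)^{2}\right) - 1\right)^{2} \left(-24\right) = \left(- 4 \left(-3 - 4 + 2 \cdot 16\right) - 1\right)^{2} \left(-24\right) = \left(- 4 \left(-3 - 4 + 32\right) - 1\right)^{2} \left(-24\right) = \left(\left(-4\right) 25 - 1\right)^{2} \left(-24\right) = \left(-100 - 1\right)^{2} \left(-24\right) = \left(-101\right)^{2} \left(-24\right) = 10201 \left(-24\right) = -244824$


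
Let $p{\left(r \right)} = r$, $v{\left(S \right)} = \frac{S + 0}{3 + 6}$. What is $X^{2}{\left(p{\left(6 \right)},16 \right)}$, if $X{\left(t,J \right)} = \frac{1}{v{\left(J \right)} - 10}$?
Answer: $\frac{81}{5476} \approx 0.014792$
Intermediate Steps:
$v{\left(S \right)} = \frac{S}{9}$
$X{\left(t,J \right)} = \frac{1}{-10 + \frac{J}{9}}$ ($X{\left(t,J \right)} = \frac{1}{\frac{J}{9} - 10} = \frac{1}{-10 + \frac{J}{9}}$)
$X^{2}{\left(p{\left(6 \right)},16 \right)} = \left(\frac{9}{-90 + 16}\right)^{2} = \left(\frac{9}{-74}\right)^{2} = \left(9 \left(- \frac{1}{74}\right)\right)^{2} = \left(- \frac{9}{74}\right)^{2} = \frac{81}{5476}$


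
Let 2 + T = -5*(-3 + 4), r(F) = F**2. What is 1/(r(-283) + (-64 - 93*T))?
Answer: 1/80676 ≈ 1.2395e-5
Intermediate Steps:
T = -7 (T = -2 - 5*(-3 + 4) = -2 - 5*1 = -2 - 5 = -7)
1/(r(-283) + (-64 - 93*T)) = 1/((-283)**2 + (-64 - 93*(-7))) = 1/(80089 + (-64 + 651)) = 1/(80089 + 587) = 1/80676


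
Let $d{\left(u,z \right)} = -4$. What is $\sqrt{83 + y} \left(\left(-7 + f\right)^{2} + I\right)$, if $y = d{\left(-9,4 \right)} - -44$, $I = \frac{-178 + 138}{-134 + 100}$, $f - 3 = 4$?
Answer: $\frac{20 \sqrt{123}}{17} \approx 13.048$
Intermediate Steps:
$f = 7$ ($f = 3 + 4 = 7$)
$I = \frac{20}{17}$ ($I = - \frac{40}{-34} = \left(-40\right) \left(- \frac{1}{34}\right) = \frac{20}{17} \approx 1.1765$)
$y = 40$ ($y = -4 - -44 = -4 + 44 = 40$)
$\sqrt{83 + y} \left(\left(-7 + f\right)^{2} + I\right) = \sqrt{83 + 40} \left(\left(-7 + 7\right)^{2} + \frac{20}{17}\right) = \sqrt{123} \left(0^{2} + \frac{20}{17}\right) = \sqrt{123} \left(0 + \frac{20}{17}\right) = \sqrt{123} \cdot \frac{20}{17} = \frac{20 \sqrt{123}}{17}$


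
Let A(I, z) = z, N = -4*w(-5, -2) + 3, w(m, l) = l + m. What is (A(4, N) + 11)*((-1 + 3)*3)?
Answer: 252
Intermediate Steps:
N = 31 (N = -4*(-2 - 5) + 3 = -4*(-7) + 3 = 28 + 3 = 31)
(A(4, N) + 11)*((-1 + 3)*3) = (31 + 11)*((-1 + 3)*3) = 42*(2*3) = 42*6 = 252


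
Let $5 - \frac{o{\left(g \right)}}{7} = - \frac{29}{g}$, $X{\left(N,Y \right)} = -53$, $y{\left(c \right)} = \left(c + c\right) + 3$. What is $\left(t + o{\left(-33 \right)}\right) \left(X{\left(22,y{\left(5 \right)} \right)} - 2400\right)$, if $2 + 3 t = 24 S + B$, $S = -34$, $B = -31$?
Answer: $\frac{1870301}{3} \approx 6.2343 \cdot 10^{5}$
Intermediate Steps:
$y{\left(c \right)} = 3 + 2 c$ ($y{\left(c \right)} = 2 c + 3 = 3 + 2 c$)
$t = -283$ ($t = - \frac{2}{3} + \frac{24 \left(-34\right) - 31}{3} = - \frac{2}{3} + \frac{-816 - 31}{3} = - \frac{2}{3} + \frac{1}{3} \left(-847\right) = - \frac{2}{3} - \frac{847}{3} = -283$)
$o{\left(g \right)} = 35 + \frac{203}{g}$ ($o{\left(g \right)} = 35 - 7 \left(- \frac{29}{g}\right) = 35 + \frac{203}{g}$)
$\left(t + o{\left(-33 \right)}\right) \left(X{\left(22,y{\left(5 \right)} \right)} - 2400\right) = \left(-283 + \left(35 + \frac{203}{-33}\right)\right) \left(-53 - 2400\right) = \left(-283 + \left(35 + 203 \left(- \frac{1}{33}\right)\right)\right) \left(-2453\right) = \left(-283 + \left(35 - \frac{203}{33}\right)\right) \left(-2453\right) = \left(-283 + \frac{952}{33}\right) \left(-2453\right) = \left(- \frac{8387}{33}\right) \left(-2453\right) = \frac{1870301}{3}$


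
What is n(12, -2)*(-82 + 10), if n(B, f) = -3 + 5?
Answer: -144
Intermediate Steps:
n(B, f) = 2
n(12, -2)*(-82 + 10) = 2*(-82 + 10) = 2*(-72) = -144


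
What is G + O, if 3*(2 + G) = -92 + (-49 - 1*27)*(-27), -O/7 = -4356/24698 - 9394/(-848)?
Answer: 170423051/296376 ≈ 575.02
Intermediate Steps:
O = -7538839/98792 (O = -7*(-4356/24698 - 9394/(-848)) = -7*(-4356*1/24698 - 9394*(-1/848)) = -7*(-2178/12349 + 4697/424) = -7*1076977/98792 = -7538839/98792 ≈ -76.310)
G = 1954/3 (G = -2 + (-92 + (-49 - 1*27)*(-27))/3 = -2 + (-92 + (-49 - 27)*(-27))/3 = -2 + (-92 - 76*(-27))/3 = -2 + (-92 + 2052)/3 = -2 + (⅓)*1960 = -2 + 1960/3 = 1954/3 ≈ 651.33)
G + O = 1954/3 - 7538839/98792 = 170423051/296376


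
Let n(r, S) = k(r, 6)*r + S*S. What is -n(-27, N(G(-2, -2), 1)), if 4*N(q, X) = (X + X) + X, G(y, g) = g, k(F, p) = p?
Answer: 2583/16 ≈ 161.44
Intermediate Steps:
N(q, X) = 3*X/4 (N(q, X) = ((X + X) + X)/4 = (2*X + X)/4 = (3*X)/4 = 3*X/4)
n(r, S) = S**2 + 6*r (n(r, S) = 6*r + S*S = 6*r + S**2 = S**2 + 6*r)
-n(-27, N(G(-2, -2), 1)) = -(((3/4)*1)**2 + 6*(-27)) = -((3/4)**2 - 162) = -(9/16 - 162) = -1*(-2583/16) = 2583/16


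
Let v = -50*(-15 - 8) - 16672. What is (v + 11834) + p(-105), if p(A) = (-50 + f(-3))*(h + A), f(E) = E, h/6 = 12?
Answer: -1939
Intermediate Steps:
h = 72 (h = 6*12 = 72)
p(A) = -3816 - 53*A (p(A) = (-50 - 3)*(72 + A) = -53*(72 + A) = -3816 - 53*A)
v = -15522 (v = -50*(-23) - 16672 = 1150 - 16672 = -15522)
(v + 11834) + p(-105) = (-15522 + 11834) + (-3816 - 53*(-105)) = -3688 + (-3816 + 5565) = -3688 + 1749 = -1939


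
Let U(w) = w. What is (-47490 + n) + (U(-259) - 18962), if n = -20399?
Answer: -87110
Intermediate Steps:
(-47490 + n) + (U(-259) - 18962) = (-47490 - 20399) + (-259 - 18962) = -67889 - 19221 = -87110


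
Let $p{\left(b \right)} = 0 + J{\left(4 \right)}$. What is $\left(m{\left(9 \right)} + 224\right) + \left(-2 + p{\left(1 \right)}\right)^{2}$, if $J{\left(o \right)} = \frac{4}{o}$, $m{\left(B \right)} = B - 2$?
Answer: $232$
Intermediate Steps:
$m{\left(B \right)} = -2 + B$
$p{\left(b \right)} = 1$ ($p{\left(b \right)} = 0 + \frac{4}{4} = 0 + 4 \cdot \frac{1}{4} = 0 + 1 = 1$)
$\left(m{\left(9 \right)} + 224\right) + \left(-2 + p{\left(1 \right)}\right)^{2} = \left(\left(-2 + 9\right) + 224\right) + \left(-2 + 1\right)^{2} = \left(7 + 224\right) + \left(-1\right)^{2} = 231 + 1 = 232$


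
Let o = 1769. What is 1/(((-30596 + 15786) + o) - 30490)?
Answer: -1/43531 ≈ -2.2972e-5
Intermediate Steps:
1/(((-30596 + 15786) + o) - 30490) = 1/(((-30596 + 15786) + 1769) - 30490) = 1/((-14810 + 1769) - 30490) = 1/(-13041 - 30490) = 1/(-43531) = -1/43531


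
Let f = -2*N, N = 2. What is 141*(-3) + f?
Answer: -427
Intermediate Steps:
f = -4 (f = -2*2 = -4)
141*(-3) + f = 141*(-3) - 4 = -423 - 4 = -427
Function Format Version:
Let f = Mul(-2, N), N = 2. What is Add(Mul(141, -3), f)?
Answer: -427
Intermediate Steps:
f = -4 (f = Mul(-2, 2) = -4)
Add(Mul(141, -3), f) = Add(Mul(141, -3), -4) = Add(-423, -4) = -427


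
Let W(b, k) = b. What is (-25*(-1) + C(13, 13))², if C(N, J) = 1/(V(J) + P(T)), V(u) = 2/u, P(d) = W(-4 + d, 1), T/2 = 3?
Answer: 508369/784 ≈ 648.43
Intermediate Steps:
T = 6 (T = 2*3 = 6)
P(d) = -4 + d
C(N, J) = 1/(2 + 2/J) (C(N, J) = 1/(2/J + (-4 + 6)) = 1/(2/J + 2) = 1/(2 + 2/J))
(-25*(-1) + C(13, 13))² = (-25*(-1) + (½)*13/(1 + 13))² = (25 + (½)*13/14)² = (25 + (½)*13*(1/14))² = (25 + 13/28)² = (713/28)² = 508369/784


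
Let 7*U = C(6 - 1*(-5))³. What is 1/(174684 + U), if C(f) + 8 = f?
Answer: 7/1222815 ≈ 5.7245e-6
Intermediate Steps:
C(f) = -8 + f
U = 27/7 (U = (-8 + (6 - 1*(-5)))³/7 = (-8 + (6 + 5))³/7 = (-8 + 11)³/7 = (⅐)*3³ = (⅐)*27 = 27/7 ≈ 3.8571)
1/(174684 + U) = 1/(174684 + 27/7) = 1/(1222815/7) = 7/1222815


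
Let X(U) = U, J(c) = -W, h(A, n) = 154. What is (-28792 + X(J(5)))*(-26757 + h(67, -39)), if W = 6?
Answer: 766113194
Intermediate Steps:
J(c) = -6 (J(c) = -1*6 = -6)
(-28792 + X(J(5)))*(-26757 + h(67, -39)) = (-28792 - 6)*(-26757 + 154) = -28798*(-26603) = 766113194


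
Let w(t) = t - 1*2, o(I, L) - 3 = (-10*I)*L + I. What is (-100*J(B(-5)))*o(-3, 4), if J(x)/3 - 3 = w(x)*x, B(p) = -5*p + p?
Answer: -13068000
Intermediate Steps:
o(I, L) = 3 + I - 10*I*L (o(I, L) = 3 + ((-10*I)*L + I) = 3 + (-10*I*L + I) = 3 + (I - 10*I*L) = 3 + I - 10*I*L)
B(p) = -4*p
w(t) = -2 + t (w(t) = t - 2 = -2 + t)
J(x) = 9 + 3*x*(-2 + x) (J(x) = 9 + 3*((-2 + x)*x) = 9 + 3*(x*(-2 + x)) = 9 + 3*x*(-2 + x))
(-100*J(B(-5)))*o(-3, 4) = (-100*(9 + 3*(-4*(-5))*(-2 - 4*(-5))))*(3 - 3 - 10*(-3)*4) = (-100*(9 + 3*20*(-2 + 20)))*(3 - 3 + 120) = -100*(9 + 3*20*18)*120 = -100*(9 + 1080)*120 = -100*1089*120 = -108900*120 = -13068000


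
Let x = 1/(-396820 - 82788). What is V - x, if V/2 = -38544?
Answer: -36972021503/479608 ≈ -77088.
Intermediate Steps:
V = -77088 (V = 2*(-38544) = -77088)
x = -1/479608 (x = 1/(-479608) = -1/479608 ≈ -2.0850e-6)
V - x = -77088 - 1*(-1/479608) = -77088 + 1/479608 = -36972021503/479608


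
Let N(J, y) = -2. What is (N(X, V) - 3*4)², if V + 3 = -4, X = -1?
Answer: 196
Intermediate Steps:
V = -7 (V = -3 - 4 = -7)
(N(X, V) - 3*4)² = (-2 - 3*4)² = (-2 - 12)² = (-14)² = 196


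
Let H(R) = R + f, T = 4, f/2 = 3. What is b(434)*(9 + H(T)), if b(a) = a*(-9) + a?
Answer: -65968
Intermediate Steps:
f = 6 (f = 2*3 = 6)
b(a) = -8*a (b(a) = -9*a + a = -8*a)
H(R) = 6 + R (H(R) = R + 6 = 6 + R)
b(434)*(9 + H(T)) = (-8*434)*(9 + (6 + 4)) = -3472*(9 + 10) = -3472*19 = -65968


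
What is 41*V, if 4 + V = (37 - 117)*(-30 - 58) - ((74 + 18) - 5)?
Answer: 284909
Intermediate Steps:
V = 6949 (V = -4 + ((37 - 117)*(-30 - 58) - ((74 + 18) - 5)) = -4 + (-80*(-88) - (92 - 5)) = -4 + (7040 - 1*87) = -4 + (7040 - 87) = -4 + 6953 = 6949)
41*V = 41*6949 = 284909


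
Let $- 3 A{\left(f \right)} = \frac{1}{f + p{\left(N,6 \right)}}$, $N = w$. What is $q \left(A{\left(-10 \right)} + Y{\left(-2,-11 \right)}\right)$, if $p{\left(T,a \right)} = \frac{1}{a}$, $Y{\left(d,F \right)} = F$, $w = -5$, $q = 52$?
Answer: $- \frac{33644}{59} \approx -570.24$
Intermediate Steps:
$N = -5$
$A{\left(f \right)} = - \frac{1}{3 \left(\frac{1}{6} + f\right)}$ ($A{\left(f \right)} = - \frac{1}{3 \left(f + \frac{1}{6}\right)} = - \frac{1}{3 \left(\frac{1}{6} + f\right)}$)
$q \left(A{\left(-10 \right)} + Y{\left(-2,-11 \right)}\right) = 52 \left(- \frac{2}{1 + 6 \left(-10\right)} - 11\right) = 52 \left(- \frac{2}{1 - 60} - 11\right) = 52 \left(- \frac{2}{-59} - 11\right) = 52 \left(\left(-2\right) \left(- \frac{1}{59}\right) - 11\right) = 52 \left(\frac{2}{59} - 11\right) = 52 \left(- \frac{647}{59}\right) = - \frac{33644}{59}$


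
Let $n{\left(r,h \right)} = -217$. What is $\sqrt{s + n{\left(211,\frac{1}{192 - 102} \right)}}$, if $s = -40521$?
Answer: $i \sqrt{40738} \approx 201.84 i$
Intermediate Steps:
$\sqrt{s + n{\left(211,\frac{1}{192 - 102} \right)}} = \sqrt{-40521 - 217} = \sqrt{-40738} = i \sqrt{40738}$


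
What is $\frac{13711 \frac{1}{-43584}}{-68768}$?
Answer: $\frac{13711}{2997184512} \approx 4.5746 \cdot 10^{-6}$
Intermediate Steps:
$\frac{13711 \frac{1}{-43584}}{-68768} = 13711 \left(- \frac{1}{43584}\right) \left(- \frac{1}{68768}\right) = \left(- \frac{13711}{43584}\right) \left(- \frac{1}{68768}\right) = \frac{13711}{2997184512}$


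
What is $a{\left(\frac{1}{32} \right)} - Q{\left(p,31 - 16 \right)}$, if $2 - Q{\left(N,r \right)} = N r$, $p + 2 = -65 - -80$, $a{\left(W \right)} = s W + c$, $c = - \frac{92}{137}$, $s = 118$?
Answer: $\frac{429667}{2192} \approx 196.02$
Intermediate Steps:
$c = - \frac{92}{137}$ ($c = \left(-92\right) \frac{1}{137} = - \frac{92}{137} \approx -0.67153$)
$a{\left(W \right)} = - \frac{92}{137} + 118 W$ ($a{\left(W \right)} = 118 W - \frac{92}{137} = - \frac{92}{137} + 118 W$)
$p = 13$ ($p = -2 - -15 = -2 + \left(-65 + 80\right) = -2 + 15 = 13$)
$Q{\left(N,r \right)} = 2 - N r$
$a{\left(\frac{1}{32} \right)} - Q{\left(p,31 - 16 \right)} = \left(- \frac{92}{137} + \frac{118}{32}\right) - \left(2 - 13 \left(31 - 16\right)\right) = \left(- \frac{92}{137} + 118 \cdot \frac{1}{32}\right) - \left(2 - 13 \left(31 - 16\right)\right) = \left(- \frac{92}{137} + \frac{59}{16}\right) - \left(2 - 13 \cdot 15\right) = \frac{6611}{2192} - \left(2 - 195\right) = \frac{6611}{2192} - -193 = \frac{6611}{2192} + 193 = \frac{429667}{2192}$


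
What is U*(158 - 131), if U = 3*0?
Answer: 0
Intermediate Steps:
U = 0
U*(158 - 131) = 0*(158 - 131) = 0*27 = 0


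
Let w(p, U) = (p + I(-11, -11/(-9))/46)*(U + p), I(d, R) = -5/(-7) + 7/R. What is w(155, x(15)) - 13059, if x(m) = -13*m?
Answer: -34117609/1771 ≈ -19265.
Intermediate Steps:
I(d, R) = 5/7 + 7/R (I(d, R) = -5*(-1/7) + 7/R = 5/7 + 7/R)
w(p, U) = (248/1771 + p)*(U + p) (w(p, U) = (p + (5/7 + 7/((-11/(-9))))/46)*(U + p) = (p + (5/7 + 7/((-11*(-1/9))))*(1/46))*(U + p) = (p + (5/7 + 7/(11/9))*(1/46))*(U + p) = (p + (5/7 + 7*(9/11))*(1/46))*(U + p) = (p + (5/7 + 63/11)*(1/46))*(U + p) = (p + (496/77)*(1/46))*(U + p) = (p + 248/1771)*(U + p) = (248/1771 + p)*(U + p))
w(155, x(15)) - 13059 = (155**2 + 248*(-13*15)/1771 + (248/1771)*155 - 13*15*155) - 13059 = (24025 + (248/1771)*(-195) + 38440/1771 - 195*155) - 13059 = (24025 - 48360/1771 + 38440/1771 - 30225) - 13059 = -10990120/1771 - 13059 = -34117609/1771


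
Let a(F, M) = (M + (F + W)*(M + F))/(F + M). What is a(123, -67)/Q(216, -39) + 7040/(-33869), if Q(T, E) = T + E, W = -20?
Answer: 11209699/30519048 ≈ 0.36730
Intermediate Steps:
Q(T, E) = E + T
a(F, M) = (M + (-20 + F)*(F + M))/(F + M) (a(F, M) = (M + (F - 20)*(M + F))/(F + M) = (M + (-20 + F)*(F + M))/(F + M))
a(123, -67)/Q(216, -39) + 7040/(-33869) = ((123**2 - 20*123 - 19*(-67) + 123*(-67))/(123 - 67))/(-39 + 216) + 7040/(-33869) = ((15129 - 2460 + 1273 - 8241)/56)/177 + 7040*(-1/33869) = ((1/56)*5701)*(1/177) - 640/3079 = (5701/56)*(1/177) - 640/3079 = 5701/9912 - 640/3079 = 11209699/30519048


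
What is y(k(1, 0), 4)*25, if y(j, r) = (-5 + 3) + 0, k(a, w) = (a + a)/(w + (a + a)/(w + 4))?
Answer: -50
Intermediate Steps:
k(a, w) = 2*a/(w + 2*a/(4 + w)) (k(a, w) = (2*a)/(w + (2*a)/(4 + w)) = (2*a)/(w + 2*a/(4 + w)) = 2*a/(w + 2*a/(4 + w)))
y(j, r) = -2 (y(j, r) = -2 + 0 = -2)
y(k(1, 0), 4)*25 = -2*25 = -50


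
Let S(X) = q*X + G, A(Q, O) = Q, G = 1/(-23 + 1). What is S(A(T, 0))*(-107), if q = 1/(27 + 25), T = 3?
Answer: -749/572 ≈ -1.3094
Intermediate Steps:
G = -1/22 (G = 1/(-22) = -1/22 ≈ -0.045455)
q = 1/52 ≈ 0.019231
S(X) = -1/22 + X/52 (S(X) = X/52 - 1/22 = -1/22 + X/52)
S(A(T, 0))*(-107) = (-1/22 + (1/52)*3)*(-107) = (-1/22 + 3/52)*(-107) = (7/572)*(-107) = -749/572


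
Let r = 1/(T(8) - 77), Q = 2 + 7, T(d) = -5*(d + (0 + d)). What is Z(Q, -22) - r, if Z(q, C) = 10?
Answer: 1571/157 ≈ 10.006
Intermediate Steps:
T(d) = -10*d (T(d) = -5*(d + d) = -10*d)
Q = 9
r = -1/157 (r = 1/(-10*8 - 77) = 1/(-80 - 77) = 1/(-157) = -1/157 ≈ -0.0063694)
Z(Q, -22) - r = 10 - 1*(-1/157) = 10 + 1/157 = 1571/157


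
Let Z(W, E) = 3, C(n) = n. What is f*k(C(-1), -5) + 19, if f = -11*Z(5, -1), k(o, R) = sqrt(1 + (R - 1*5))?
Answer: 19 - 99*I ≈ 19.0 - 99.0*I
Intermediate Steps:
k(o, R) = sqrt(-4 + R) (k(o, R) = sqrt(1 + (R - 5)) = sqrt(1 + (-5 + R)) = sqrt(-4 + R))
f = -33 (f = -11*3 = -33)
f*k(C(-1), -5) + 19 = -33*sqrt(-4 - 5) + 19 = -99*I + 19 = 19 - 99*I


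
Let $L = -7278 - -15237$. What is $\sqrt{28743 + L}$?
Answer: $3 \sqrt{4078} \approx 191.58$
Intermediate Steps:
$L = 7959$ ($L = -7278 + 15237 = 7959$)
$\sqrt{28743 + L} = \sqrt{28743 + 7959} = \sqrt{36702} = 3 \sqrt{4078}$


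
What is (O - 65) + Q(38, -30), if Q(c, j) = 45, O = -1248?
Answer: -1268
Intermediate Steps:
(O - 65) + Q(38, -30) = (-1248 - 65) + 45 = -1313 + 45 = -1268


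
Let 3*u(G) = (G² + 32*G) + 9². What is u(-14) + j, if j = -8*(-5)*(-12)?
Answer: -537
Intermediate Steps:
j = -480 (j = 40*(-12) = -480)
u(G) = 27 + G²/3 + 32*G/3 (u(G) = ((G² + 32*G) + 9²)/3 = ((G² + 32*G) + 81)/3 = (81 + G² + 32*G)/3 = 27 + G²/3 + 32*G/3)
u(-14) + j = (27 + (⅓)*(-14)² + (32/3)*(-14)) - 480 = (27 + (⅓)*196 - 448/3) - 480 = (27 + 196/3 - 448/3) - 480 = -57 - 480 = -537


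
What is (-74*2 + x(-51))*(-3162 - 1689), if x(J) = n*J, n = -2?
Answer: 223146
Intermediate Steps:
x(J) = -2*J
(-74*2 + x(-51))*(-3162 - 1689) = (-74*2 - 2*(-51))*(-3162 - 1689) = (-148 + 102)*(-4851) = -46*(-4851) = 223146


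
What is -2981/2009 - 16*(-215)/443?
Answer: 5590377/889987 ≈ 6.2814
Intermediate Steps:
-2981/2009 - 16*(-215)/443 = -2981*1/2009 + 3440*(1/443) = -2981/2009 + 3440/443 = 5590377/889987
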